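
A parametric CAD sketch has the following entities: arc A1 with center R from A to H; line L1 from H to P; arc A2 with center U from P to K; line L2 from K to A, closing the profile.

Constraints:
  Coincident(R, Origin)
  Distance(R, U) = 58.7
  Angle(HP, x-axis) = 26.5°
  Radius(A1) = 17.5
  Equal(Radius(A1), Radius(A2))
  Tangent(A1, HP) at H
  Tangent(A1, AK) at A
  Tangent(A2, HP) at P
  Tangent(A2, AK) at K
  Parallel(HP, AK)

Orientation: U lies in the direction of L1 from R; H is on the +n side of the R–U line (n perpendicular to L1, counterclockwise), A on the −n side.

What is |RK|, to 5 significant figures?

61.253

The slot axis is L1's direction at 26.5°, so u = (cos 26.5°, sin 26.5°) = (0.89493, 0.44620) and n = (−sin 26.5°, cos 26.5°) = (-0.44620, 0.89493). R is at the origin and U lies 58.7 along u from R, so U = 58.7·u = (52.533, 26.192). Tangency of A1 to both parallel lines with radius 17.5 puts H and A at R ± 17.5·n: H = (-7.8085, 15.661), A = (7.8085, -15.661). Equal radii place P and K the same way about U: P = U + 17.5·n = (44.724, 41.853), K = U − 17.5·n = (60.341, 10.530). Then |RK| = |K − R| = 61.253.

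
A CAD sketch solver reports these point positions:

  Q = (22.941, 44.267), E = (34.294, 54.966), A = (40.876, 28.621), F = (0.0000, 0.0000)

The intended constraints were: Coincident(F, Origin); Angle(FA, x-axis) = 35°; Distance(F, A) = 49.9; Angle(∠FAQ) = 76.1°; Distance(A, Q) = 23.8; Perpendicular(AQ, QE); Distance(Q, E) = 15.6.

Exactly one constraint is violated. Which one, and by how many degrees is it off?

Perpendicular(AQ, QE) — off by 5.60°.

F = (0.00, 0.00) ✓; FA at 35.00° ✓; |FA| = 49.90 ✓; ∠FAQ = 76.10° ✓; |AQ| = 23.80 ✓; ∠(AQ, QE) = 95.60° ✗; |QE| = 15.60 ✓.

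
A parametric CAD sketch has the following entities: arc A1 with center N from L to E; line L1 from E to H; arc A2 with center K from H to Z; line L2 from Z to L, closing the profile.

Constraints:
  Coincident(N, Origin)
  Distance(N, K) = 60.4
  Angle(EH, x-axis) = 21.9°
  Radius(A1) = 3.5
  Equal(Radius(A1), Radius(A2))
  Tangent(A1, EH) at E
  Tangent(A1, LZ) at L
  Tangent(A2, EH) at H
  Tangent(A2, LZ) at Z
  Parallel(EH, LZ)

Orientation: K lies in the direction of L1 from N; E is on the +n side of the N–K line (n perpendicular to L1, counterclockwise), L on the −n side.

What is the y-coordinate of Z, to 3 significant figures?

19.3

The slot axis is L1's direction at 21.9°, so u = (cos 21.9°, sin 21.9°) = (0.928, 0.373) and n = (−sin 21.9°, cos 21.9°) = (-0.373, 0.928). N is at the origin and K lies 60.4 along u from N, so K = 60.4·u = (56.0, 22.5). Tangency of A1 to both parallel lines with radius 3.5 puts E and L at N ± 3.5·n: E = (-1.31, 3.25), L = (1.31, -3.25). Equal radii place H and Z the same way about K: H = K + 3.5·n = (54.7, 25.8), Z = K − 3.5·n = (57.3, 19.3). So Z.y = 19.3.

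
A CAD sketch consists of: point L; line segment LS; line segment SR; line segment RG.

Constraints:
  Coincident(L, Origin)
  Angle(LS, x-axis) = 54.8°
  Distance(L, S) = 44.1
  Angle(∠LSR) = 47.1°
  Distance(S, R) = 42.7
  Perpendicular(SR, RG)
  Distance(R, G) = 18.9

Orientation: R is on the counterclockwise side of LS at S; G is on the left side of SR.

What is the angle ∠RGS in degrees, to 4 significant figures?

66.12°

L is at the origin; LS runs at 54.8° with length 44.1, so S = 44.1·(cos 54.8°, sin 54.8°) = (25.42, 36.04). ∠LSR = 47.1°, so SR runs at 54.8° + (180° − 47.1°) = 187.7° from the x-axis; with |SR| = 42.7, R = S + 42.7·(cos 187.7°, sin 187.7°) = (-16.89, 30.31). SR ⟂ RG; with |RG| = 18.9 on the left of SR, G = R + 18.9·(0.1340, -0.9910) = (-14.36, 11.59). Then cos ∠RGS = GR·GS / (|GR||GS|), giving 66.12°.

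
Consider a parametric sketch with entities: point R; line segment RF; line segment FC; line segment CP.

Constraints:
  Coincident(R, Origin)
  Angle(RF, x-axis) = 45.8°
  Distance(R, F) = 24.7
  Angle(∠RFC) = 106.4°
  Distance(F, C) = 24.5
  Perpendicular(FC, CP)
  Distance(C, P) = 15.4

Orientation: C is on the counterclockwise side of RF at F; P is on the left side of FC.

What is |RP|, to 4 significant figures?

32.55

∠RFC = 106.4°, so FC runs at 45.8° + (180° − 106.4°) = 119.4° from the x-axis; with |FC| = 24.5, C = F + 24.5·(cos 119.4°, sin 119.4°) = (5.193, 39.05). FC is perpendicular to CP; with |CP| = 15.4 on the left of FC, P = C + 15.4·(-0.8712, -0.4909) = (-8.224, 31.49). Then |RP| = |P − R| = 32.55.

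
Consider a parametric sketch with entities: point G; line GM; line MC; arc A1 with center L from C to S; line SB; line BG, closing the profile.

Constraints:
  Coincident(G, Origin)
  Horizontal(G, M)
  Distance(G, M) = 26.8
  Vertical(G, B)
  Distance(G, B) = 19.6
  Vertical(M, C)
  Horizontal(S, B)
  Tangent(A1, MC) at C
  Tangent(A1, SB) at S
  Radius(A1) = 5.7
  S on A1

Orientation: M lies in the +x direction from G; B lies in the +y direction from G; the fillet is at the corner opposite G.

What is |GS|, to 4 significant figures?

28.80

G is at the origin; GM is horizontal with |GM| = 26.8 and M on the +x side, so M = (26.80, 0.000). GB is vertical with |GB| = 19.6 and B on the +y side, so B = (0.000, 19.60). The virtual corner opposite G is at (26.80, 19.60). Tangency of A1 to MC means the radius LC is perpendicular to MC and since A1 is tangent to SB there, LS ⟂ SB, with radius 5.7, so the center L sits 5.7 in from both sides at L = (21.10, 13.90). That places the tangent points at C = (26.80, 13.90) on MC and S = (21.10, 19.60) on SB. Then |GS| = |S − G| = 28.80.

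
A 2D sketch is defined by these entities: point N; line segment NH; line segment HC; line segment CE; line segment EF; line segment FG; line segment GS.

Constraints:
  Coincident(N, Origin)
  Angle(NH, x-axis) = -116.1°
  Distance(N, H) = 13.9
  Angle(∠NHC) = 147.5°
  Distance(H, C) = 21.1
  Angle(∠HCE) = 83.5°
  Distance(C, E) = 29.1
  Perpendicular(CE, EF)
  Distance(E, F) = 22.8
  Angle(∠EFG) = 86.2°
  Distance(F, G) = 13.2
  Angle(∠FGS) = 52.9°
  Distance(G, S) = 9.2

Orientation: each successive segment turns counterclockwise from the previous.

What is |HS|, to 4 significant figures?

20.46

∠EFG = 86.2° gives FG at -163.3° from the x-axis; with |FG| = 13.2, G = (6.869, -8.523). ∠FGS = 52.9° gives GS at -36.20° from the x-axis; with |GS| = 9.2, S = (14.29, -13.96). Then |HS| = |S − H| = 20.46.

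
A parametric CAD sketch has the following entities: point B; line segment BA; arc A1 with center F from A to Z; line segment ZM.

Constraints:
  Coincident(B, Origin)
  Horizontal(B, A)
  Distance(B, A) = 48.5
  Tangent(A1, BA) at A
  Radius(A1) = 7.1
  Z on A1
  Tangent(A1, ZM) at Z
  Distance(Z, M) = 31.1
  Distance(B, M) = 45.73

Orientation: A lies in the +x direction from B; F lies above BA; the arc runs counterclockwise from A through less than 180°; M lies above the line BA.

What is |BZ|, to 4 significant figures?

54.79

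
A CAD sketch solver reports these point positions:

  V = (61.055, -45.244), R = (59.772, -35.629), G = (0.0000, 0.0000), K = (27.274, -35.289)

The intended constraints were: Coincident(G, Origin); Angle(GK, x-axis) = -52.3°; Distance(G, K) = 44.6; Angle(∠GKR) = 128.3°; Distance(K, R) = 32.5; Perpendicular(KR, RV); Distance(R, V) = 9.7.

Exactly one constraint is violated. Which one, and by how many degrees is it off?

Perpendicular(KR, RV) — off by 8.20°.

G = (0.00, 0.00) ✓; GK at -52.30° ✓; |GK| = 44.60 ✓; ∠GKR = 128.3° ✓; |KR| = 32.50 ✓; ∠(KR, RV) = 81.80° ✗; |RV| = 9.700 ✓.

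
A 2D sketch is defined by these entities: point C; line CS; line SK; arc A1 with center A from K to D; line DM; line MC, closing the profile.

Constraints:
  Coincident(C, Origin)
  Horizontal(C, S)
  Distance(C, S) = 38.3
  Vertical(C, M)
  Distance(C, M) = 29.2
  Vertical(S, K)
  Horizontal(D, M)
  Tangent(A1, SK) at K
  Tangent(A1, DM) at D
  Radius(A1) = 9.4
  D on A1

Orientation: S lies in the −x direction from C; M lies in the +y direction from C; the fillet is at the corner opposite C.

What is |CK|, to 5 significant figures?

43.115

C is at the origin; C and S share the same y with |CS| = 38.3 and S on the −x side, so S = (-38.300, 0.0000). CM is vertical with |CM| = 29.2 and M on the +y side, so M = (0.0000, 29.200). The virtual corner opposite C is at (-38.300, 29.200). Tangency of A1 to SK means the radius AK is perpendicular to SK and since A1 is tangent to DM there, AD ⟂ DM, with radius 9.4, so the center A sits 9.4 in from both sides at A = (-28.900, 19.800). That places the tangent points at K = (-38.300, 19.800) on SK and D = (-28.900, 29.200) on DM. Then |CK| = |K − C| = 43.115.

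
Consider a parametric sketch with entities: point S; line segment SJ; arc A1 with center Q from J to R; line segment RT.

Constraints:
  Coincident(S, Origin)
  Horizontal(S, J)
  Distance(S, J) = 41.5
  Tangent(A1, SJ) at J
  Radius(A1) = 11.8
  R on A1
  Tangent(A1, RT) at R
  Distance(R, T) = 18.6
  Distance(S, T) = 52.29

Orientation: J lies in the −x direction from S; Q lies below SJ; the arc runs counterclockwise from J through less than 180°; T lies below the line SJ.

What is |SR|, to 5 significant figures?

54.348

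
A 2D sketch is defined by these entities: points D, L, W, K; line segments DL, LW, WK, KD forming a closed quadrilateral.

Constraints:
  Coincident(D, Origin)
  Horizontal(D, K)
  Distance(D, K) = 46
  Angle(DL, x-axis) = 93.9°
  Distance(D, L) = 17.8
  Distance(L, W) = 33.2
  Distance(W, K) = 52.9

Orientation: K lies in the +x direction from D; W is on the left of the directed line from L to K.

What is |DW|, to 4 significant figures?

48.32

Checks: |LW| = 33.20 ✓; |WK| = 52.90 ✓.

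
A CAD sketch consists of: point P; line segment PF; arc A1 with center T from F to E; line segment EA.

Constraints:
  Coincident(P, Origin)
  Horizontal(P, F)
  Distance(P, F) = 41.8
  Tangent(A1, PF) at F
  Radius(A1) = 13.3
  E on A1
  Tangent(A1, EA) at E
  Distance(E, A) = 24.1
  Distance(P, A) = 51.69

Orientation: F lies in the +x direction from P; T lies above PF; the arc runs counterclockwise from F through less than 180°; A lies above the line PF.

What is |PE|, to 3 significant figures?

55.9

P is at the origin; P and F share the same y with |PF| = 41.8 and F on the +x side, so F = (41.8, 0.00). Tangency of A1 to PF means the radius TF is perpendicular to PF, so T = F + (0, 13.3) = (41.8, 13.3). Since TE ⟂ EA (tangency), |TA| = √(13.3² + 24.1²) = 27.5 regardless of where E sits on A1. So A lies on both circle(P, 51.69) and circle(T, 27.5); the above-PF intersection is A = (33.3, 39.5). E is the foot of the tangent from A: E = (50.9, 23.0).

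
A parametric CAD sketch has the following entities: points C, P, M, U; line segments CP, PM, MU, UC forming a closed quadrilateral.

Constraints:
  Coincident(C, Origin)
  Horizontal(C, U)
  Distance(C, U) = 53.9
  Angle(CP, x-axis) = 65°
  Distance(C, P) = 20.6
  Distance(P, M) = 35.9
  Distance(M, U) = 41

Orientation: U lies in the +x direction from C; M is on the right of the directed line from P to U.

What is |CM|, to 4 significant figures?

23.15

C is at the origin; CU is horizontal with |CU| = 53.9 and U in +x, so U = (53.9, 0). CP runs at 65.0° with |CP| = 20.6, so P = (8.706, 18.67). M is determined by |PM| = 35.9 and |MU| = 41.0 together: it lies at the intersection of circle(P, 35.9) and circle(U, 41.0). With |PU| = 48.90, the foot of the radical line on PU is 20.44 from P and the perpendicular offset is √(35.9² − 20.44²) = 29.51. Taking the right-of-PU solution: M = (16.33, -16.41).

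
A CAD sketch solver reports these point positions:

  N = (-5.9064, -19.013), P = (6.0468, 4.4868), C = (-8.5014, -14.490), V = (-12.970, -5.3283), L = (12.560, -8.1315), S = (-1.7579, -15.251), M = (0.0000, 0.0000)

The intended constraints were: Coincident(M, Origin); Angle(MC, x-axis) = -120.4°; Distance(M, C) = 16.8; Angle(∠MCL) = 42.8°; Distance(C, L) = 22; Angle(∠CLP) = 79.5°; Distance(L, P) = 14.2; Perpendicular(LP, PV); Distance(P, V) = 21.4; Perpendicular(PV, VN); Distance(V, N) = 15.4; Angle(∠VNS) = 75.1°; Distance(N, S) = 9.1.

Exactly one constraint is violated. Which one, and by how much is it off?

Distance(N, S) = 9.1 — off by 3.50.

M = (0.00, 0.00) ✓; MC at -120.4° ✓; |MC| = 16.80 ✓; ∠MCL = 42.80° ✓; |CL| = 22.00 ✓; ∠CLP = 79.50° ✓; |LP| = 14.20 ✓; ∠(LP, PV) = 90.00° ✓; |PV| = 21.40 ✓; ∠(PV, VN) = 90.00° ✓; |VN| = 15.40 ✓; ∠VNS = 75.10° ✓; |NS| = 5.600 ✗.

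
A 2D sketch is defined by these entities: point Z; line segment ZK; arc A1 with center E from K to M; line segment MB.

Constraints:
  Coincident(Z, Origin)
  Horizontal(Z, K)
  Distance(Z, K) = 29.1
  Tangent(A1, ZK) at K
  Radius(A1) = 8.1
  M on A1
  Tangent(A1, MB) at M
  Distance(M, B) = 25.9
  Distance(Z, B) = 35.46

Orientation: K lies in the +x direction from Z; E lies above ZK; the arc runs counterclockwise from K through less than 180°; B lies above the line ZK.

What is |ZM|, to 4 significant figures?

37.37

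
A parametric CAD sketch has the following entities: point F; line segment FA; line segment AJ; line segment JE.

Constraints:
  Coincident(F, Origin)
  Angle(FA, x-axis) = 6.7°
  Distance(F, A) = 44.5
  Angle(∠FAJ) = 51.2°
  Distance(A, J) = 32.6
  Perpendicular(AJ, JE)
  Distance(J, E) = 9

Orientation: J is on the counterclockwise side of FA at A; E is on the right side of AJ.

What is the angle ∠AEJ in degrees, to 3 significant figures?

74.6°

∠FAJ = 51.2°, so AJ runs at 6.7° + (180° − 51.2°) = 136° from the x-axis; with |AJ| = 32.6, J = A + 32.6·(cos 136°, sin 136°) = (20.9, 28.0). AJ is perpendicular to JE; with |JE| = 9.0 on the right of AJ, E = J + 9.0·(0.701, 0.713) = (27.3, 34.5). Then cos ∠AEJ = EA·EJ / (|EA||EJ|), giving 74.6°.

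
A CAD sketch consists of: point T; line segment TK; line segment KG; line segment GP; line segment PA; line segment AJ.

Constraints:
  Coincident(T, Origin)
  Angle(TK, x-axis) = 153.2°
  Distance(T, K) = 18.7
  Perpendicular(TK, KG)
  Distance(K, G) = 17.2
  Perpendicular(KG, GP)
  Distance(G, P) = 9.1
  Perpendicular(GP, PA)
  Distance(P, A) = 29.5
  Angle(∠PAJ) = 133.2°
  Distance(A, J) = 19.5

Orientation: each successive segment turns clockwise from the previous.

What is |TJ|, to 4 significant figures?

35.00

T is at the origin; TK runs at 153.2° with length 18.7, so K = (-16.69, 8.431). TK is perpendicular to KG, so KG runs at 63.20°; with |KG| = 17.2, G = (-8.936, 23.78). KG ⟂ GP, so GP runs at -26.80°; with |GP| = 9.1, P = (-0.8137, 19.68). GP ⟂ PA, so PA runs at -116.8°; with |PA| = 29.5, A = (-14.11, -6.650). ∠PAJ = 133.2° gives AJ at -163.6° from the x-axis; with |AJ| = 19.5, J = (-32.82, -12.16). Then |TJ| = |J − T| = 35.00.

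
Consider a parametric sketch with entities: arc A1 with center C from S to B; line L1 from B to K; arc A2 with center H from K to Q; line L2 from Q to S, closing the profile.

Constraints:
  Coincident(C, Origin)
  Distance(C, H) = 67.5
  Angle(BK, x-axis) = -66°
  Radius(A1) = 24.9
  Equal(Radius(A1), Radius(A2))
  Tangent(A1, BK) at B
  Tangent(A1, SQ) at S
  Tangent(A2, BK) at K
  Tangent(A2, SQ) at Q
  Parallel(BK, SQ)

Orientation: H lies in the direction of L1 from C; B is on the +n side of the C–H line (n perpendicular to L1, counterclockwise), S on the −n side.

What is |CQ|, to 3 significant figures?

71.9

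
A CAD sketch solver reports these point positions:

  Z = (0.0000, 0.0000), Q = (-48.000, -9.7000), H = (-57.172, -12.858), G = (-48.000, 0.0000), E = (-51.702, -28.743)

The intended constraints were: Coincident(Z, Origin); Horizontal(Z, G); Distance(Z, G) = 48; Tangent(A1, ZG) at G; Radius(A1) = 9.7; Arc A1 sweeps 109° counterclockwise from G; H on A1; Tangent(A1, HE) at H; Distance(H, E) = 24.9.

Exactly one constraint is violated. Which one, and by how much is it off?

Distance(H, E) = 24.9 — off by 8.10.

Z = (0.00, 0.00) ✓; Z.y = 0.00, G.y = 0.00 ✓; |ZG| = 48.00 ✓; ∠(QG, GZ) = 90.00° ✓; |QG| = 9.700 ✓; bearing(Q→H) − bearing(Q→G) = 109.0° ✓; |QH| = 9.700 ✓; ∠(QH, HE) = 90.00° ✓; |HE| = 16.80 ✗.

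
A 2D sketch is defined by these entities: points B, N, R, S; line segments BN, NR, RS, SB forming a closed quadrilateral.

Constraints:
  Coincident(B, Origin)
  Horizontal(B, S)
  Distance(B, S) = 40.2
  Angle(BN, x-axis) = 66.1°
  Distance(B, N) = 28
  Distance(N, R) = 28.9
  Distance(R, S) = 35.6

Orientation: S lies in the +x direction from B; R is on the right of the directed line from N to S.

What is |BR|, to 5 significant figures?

5.3259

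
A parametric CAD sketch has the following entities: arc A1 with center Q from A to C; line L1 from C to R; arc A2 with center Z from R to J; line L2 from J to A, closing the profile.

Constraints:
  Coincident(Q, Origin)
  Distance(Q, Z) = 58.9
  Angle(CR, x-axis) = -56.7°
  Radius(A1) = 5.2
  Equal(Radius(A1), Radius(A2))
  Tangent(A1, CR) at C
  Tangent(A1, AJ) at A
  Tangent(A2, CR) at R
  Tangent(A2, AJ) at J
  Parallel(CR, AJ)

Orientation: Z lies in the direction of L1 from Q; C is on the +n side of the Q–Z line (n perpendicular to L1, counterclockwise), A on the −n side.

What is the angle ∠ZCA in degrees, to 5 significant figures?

84.955°

Q is at the origin and Z lies 58.9 along u from Q, so Z = 58.9·u = (32.337, -49.229). Tangency of A1 to both parallel lines with radius 5.2 puts C and A at Q ± 5.2·n: C = (4.3462, 2.8549), A = (-4.3462, -2.8549). Then cos ∠ZCA = CZ·CA / (|CZ||CA|), giving 84.955°.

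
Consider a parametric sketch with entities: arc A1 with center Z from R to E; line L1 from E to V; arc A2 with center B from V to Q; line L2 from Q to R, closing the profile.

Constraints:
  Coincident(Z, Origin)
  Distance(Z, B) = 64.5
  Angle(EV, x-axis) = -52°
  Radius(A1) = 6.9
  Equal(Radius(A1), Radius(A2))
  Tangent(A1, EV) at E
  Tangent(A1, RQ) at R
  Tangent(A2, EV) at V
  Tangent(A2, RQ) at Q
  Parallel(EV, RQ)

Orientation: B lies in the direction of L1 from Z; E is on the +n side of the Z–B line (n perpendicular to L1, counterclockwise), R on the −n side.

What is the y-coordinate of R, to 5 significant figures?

-4.2481

Z is at the origin and B lies 64.5 along u from Z, so B = 64.5·u = (39.710, -50.827). Tangency of A1 to both parallel lines with radius 6.9 puts E and R at Z ± 6.9·n: E = (5.4373, 4.2481), R = (-5.4373, -4.2481). So R.y = -4.2481.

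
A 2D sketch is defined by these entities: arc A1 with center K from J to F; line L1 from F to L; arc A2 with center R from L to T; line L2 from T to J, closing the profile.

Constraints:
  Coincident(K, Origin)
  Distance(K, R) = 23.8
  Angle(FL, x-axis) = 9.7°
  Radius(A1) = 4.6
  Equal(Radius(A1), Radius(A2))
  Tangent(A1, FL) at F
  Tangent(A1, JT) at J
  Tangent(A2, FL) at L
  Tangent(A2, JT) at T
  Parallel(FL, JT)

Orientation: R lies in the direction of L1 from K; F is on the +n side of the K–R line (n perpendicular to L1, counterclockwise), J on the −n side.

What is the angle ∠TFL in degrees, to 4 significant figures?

21.13°

The slot axis is L1's direction at 9.7°, so u = (cos 9.7°, sin 9.7°) = (0.9857, 0.1685) and n = (−sin 9.7°, cos 9.7°) = (-0.1685, 0.9857). K is at the origin and R lies 23.8 along u from K, so R = 23.8·u = (23.46, 4.010). Tangency of A1 to both parallel lines with radius 4.6 puts F and J at K ± 4.6·n: F = (-0.7751, 4.534), J = (0.7751, -4.534). Equal radii place L and T the same way about R: L = R + 4.6·n = (22.68, 8.544), T = R − 4.6·n = (24.23, -0.5242). Then cos ∠TFL = FT·FL / (|FT||FL|), giving 21.13°.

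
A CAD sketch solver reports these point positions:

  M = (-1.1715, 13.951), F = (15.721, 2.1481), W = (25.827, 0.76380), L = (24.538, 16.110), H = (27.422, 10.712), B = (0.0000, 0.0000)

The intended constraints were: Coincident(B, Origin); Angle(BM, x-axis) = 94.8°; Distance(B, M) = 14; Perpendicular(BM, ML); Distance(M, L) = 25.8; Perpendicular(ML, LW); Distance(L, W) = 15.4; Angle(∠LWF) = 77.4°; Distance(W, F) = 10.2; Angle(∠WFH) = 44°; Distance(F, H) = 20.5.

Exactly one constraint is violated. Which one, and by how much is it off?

Distance(F, H) = 20.5 — off by 6.00.

B = (0.00, 0.00) ✓; BM at 94.80° ✓; |BM| = 14.00 ✓; ∠(BM, ML) = 90.00° ✓; |ML| = 25.80 ✓; ∠(ML, LW) = 90.00° ✓; |LW| = 15.40 ✓; ∠LWF = 77.40° ✓; |WF| = 10.20 ✓; ∠WFH = 44.00° ✓; |FH| = 14.50 ✗.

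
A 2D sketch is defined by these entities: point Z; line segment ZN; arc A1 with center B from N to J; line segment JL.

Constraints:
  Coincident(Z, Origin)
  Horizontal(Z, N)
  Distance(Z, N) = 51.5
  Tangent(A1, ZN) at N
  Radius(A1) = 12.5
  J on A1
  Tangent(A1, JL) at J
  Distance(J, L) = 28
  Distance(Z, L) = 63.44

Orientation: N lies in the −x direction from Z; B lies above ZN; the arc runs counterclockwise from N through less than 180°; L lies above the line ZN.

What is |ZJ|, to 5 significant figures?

42.487

Z is at the origin; ZN is horizontal with |ZN| = 51.5 and N on the −x side, so N = (-51.500, 0.0000). Since A1 is tangent to ZN there, BN ⟂ ZN, so B = N + (0, 12.5) = (-51.500, 12.500). Since BJ ⟂ JL (tangency), |BL| = √(12.5² + 28.0²) = 30.663 regardless of where J sits on A1. So L lies on both circle(Z, 63.44) and circle(B, 30.663); the above-ZN intersection is L = (-46.823, 42.805). J is the foot of the tangent from L: J = (-39.442, 15.795).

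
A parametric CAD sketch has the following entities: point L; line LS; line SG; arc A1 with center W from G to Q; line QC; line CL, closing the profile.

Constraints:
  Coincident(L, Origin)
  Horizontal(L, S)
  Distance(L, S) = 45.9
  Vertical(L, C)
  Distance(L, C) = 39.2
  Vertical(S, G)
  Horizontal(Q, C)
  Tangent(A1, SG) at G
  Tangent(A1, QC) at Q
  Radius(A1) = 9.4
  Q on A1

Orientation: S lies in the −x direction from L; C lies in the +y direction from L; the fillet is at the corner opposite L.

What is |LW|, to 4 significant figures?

47.12

LC is vertical with |LC| = 39.2 and C on the +y side, so C = (0.000, 39.20). The virtual corner opposite L is at (-45.90, 39.20). A1 meets SG tangentially, so WG is at right angles to SG and the tangent condition forces WQ to be normal to QC, with radius 9.4, so the center W sits 9.4 in from both sides at W = (-36.50, 29.80). Then |LW| = |W − L| = 47.12.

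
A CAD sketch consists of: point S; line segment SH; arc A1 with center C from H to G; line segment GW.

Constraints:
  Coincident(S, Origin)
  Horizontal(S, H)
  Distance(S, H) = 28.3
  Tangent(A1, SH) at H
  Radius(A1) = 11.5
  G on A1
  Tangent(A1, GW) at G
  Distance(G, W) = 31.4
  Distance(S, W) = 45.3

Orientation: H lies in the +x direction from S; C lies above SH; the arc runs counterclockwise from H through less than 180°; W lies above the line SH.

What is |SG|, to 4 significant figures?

41.54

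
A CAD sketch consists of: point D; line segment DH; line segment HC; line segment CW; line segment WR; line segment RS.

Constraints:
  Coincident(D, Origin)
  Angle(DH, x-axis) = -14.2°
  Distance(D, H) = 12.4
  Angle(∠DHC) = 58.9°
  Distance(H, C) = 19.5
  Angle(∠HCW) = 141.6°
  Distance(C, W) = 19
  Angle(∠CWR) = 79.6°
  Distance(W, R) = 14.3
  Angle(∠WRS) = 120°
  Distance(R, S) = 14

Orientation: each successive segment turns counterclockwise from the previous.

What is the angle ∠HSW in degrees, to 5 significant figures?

110.29°

∠CWR = 79.6° gives WR at -114.30° from the x-axis; with |WR| = 14.3, R = (-15.153, 13.399). ∠WRS = 120.0° gives RS at -54.300° from the x-axis; with |RS| = 14.0, S = (-6.9834, 2.0301). Then cos ∠HSW = SH·SW / (|SH||SW|), giving 110.29°.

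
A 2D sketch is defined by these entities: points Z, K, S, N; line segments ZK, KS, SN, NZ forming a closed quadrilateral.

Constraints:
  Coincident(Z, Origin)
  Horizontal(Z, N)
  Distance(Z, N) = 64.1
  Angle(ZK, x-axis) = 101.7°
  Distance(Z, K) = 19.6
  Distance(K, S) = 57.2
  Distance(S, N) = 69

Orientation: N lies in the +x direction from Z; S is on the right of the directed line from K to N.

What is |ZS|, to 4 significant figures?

37.61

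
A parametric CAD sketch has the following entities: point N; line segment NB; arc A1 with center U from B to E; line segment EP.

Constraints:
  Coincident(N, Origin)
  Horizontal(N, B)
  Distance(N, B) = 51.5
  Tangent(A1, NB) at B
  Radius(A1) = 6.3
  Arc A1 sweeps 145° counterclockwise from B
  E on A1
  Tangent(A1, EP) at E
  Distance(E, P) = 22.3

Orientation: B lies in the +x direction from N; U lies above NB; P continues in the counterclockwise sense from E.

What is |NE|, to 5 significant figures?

56.293

Since A1 is tangent to NB there, UB ⟂ NB, so U = B + (0, 6.3) = (51.500, 6.3000). On A1, B sits at bearing -90° from U; a 145° counterclockwise sweep puts E at bearing 55°, so E = U + 6.3·(cos 55°, sin 55°) = (55.114, 11.461). Then |NE| = |E − N| = 56.293.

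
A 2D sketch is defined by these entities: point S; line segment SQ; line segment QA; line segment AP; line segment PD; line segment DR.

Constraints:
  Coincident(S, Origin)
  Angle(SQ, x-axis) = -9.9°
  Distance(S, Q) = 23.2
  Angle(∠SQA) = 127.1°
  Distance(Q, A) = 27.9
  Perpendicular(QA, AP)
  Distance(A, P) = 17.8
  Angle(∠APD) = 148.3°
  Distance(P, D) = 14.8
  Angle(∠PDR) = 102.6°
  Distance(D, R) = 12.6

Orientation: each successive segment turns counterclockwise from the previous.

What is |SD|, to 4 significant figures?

36.13

QA ⟂ AP, so AP runs at 133.0°; with |AP| = 17.8, P = (31.12, 28.06). ∠APD = 148.3° gives PD at 164.7° from the x-axis; with |PD| = 14.8, D = (16.84, 31.96). Then |SD| = |D − S| = 36.13.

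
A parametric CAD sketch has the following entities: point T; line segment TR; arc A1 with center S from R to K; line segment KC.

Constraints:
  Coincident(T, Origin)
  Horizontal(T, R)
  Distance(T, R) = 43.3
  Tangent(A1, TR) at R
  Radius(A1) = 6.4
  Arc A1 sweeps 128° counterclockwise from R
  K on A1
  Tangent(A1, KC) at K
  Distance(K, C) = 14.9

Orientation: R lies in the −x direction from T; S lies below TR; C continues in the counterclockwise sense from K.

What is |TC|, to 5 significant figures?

44.965

T is at the origin; TR is horizontal with |TR| = 43.3 and R on the −x side, so R = (-43.300, 0.0000). Tangency of A1 to TR means the radius SR is perpendicular to TR, so S = R + (0, -6.4) = (-43.300, -6.4000). On A1, R sits at bearing 90° from S; a 128° counterclockwise sweep puts K at bearing 218°, so K = S + 6.4·(cos 218°, sin 218°) = (-48.343, -10.340). A1 meets KC tangentially, so SK is at right angles to KC, so KC runs along (−sin 218°, cos 218°); with |KC| = 14.9, C = (-39.170, -22.082). Then |TC| = |C − T| = 44.965.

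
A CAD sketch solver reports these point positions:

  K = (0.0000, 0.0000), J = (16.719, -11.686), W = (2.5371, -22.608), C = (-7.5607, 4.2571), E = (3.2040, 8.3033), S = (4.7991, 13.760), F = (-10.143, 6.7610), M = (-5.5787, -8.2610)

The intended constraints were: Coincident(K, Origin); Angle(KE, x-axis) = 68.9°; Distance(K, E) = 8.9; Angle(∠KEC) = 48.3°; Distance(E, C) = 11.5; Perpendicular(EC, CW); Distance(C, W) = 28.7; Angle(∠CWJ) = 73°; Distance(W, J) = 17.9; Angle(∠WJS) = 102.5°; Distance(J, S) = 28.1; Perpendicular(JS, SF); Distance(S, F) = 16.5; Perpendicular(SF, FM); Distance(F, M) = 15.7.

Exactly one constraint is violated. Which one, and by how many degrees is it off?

Perpendicular(SF, FM) — off by 8.20°.

K = (0.00, 0.00) ✓; KE at 68.90° ✓; |KE| = 8.900 ✓; ∠KEC = 48.30° ✓; |EC| = 11.50 ✓; ∠(EC, CW) = 90.00° ✓; |CW| = 28.70 ✓; ∠CWJ = 73.00° ✓; |WJ| = 17.90 ✓; ∠WJS = 102.5° ✓; |JS| = 28.10 ✓; ∠(JS, SF) = 90.00° ✓; |SF| = 16.50 ✓; ∠(SF, FM) = 81.80° ✗; |FM| = 15.70 ✓.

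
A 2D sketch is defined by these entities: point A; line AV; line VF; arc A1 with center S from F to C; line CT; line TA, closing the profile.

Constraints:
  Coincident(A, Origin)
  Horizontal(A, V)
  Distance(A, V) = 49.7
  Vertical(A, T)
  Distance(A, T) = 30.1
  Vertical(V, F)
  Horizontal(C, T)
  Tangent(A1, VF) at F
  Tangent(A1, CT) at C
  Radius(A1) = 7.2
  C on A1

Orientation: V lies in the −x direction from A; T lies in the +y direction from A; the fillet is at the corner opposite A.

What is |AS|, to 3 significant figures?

48.3

A is at the origin; AV is horizontal with |AV| = 49.7 and V on the −x side, so V = (-49.7, 0.00). AT is vertical with |AT| = 30.1 and T on the +y side, so T = (0.00, 30.1). The virtual corner opposite A is at (-49.7, 30.1). Since A1 is tangent to VF there, SF ⟂ VF and tangency of A1 to CT means the radius SC is perpendicular to CT, with radius 7.2, so the center S sits 7.2 in from both sides at S = (-42.5, 22.9). Then |AS| = |S − A| = 48.3.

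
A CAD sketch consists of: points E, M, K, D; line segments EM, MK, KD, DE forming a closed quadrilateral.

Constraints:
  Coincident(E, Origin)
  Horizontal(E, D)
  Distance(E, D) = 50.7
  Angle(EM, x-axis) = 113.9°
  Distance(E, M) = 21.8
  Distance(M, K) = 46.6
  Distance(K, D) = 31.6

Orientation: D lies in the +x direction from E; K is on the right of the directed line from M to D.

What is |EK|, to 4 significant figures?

26.84

Checks: |MK| = 46.60 ✓; |KD| = 31.60 ✓.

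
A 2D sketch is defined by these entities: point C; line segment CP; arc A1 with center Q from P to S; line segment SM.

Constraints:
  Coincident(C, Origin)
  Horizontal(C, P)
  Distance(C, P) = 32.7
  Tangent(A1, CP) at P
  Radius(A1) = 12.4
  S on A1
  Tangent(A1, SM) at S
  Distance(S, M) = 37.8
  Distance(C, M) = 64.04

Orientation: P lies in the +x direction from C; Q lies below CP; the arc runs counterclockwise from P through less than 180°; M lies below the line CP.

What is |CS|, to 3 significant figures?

27.8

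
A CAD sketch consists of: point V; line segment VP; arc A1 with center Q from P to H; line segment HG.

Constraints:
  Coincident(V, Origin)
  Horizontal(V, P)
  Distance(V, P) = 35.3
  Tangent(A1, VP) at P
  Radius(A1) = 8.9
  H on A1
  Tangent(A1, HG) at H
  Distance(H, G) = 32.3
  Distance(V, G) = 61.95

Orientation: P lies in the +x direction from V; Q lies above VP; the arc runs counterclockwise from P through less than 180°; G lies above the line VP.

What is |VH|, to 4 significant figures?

44.90

Checks: V.y = 0.00, P.y = 0.00 ✓; |QH| = 8.900 ✓; ∠(QH, HG) = 90.00° ✓; |HG| = 32.30 ✓; |VG| = 61.95 ✓.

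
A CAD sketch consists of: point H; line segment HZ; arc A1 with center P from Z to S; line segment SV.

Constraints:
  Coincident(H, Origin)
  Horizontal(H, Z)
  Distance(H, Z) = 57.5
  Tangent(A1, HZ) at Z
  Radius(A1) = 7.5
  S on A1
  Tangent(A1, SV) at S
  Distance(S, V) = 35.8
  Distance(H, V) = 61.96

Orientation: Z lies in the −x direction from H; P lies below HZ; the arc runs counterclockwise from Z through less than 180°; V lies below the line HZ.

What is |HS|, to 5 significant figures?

64.932

Checks: |PS| = 7.500 ✓; ∠(PS, SV) = 90.00° ✓; |SV| = 35.80 ✓; |HV| = 61.96 ✓.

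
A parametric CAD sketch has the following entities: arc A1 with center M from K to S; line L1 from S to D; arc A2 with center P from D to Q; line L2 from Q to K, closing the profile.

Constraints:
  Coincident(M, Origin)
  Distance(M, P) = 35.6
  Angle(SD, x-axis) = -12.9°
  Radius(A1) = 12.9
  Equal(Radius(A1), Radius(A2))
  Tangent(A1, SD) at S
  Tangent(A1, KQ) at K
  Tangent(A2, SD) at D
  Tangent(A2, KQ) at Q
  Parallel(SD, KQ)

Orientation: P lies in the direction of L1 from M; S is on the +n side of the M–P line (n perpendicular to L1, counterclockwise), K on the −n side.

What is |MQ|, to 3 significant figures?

37.9

Tangency of A1 to both parallel lines with radius 12.9 puts S and K at M ± 12.9·n: S = (2.88, 12.6), K = (-2.88, -12.6). Equal radii place D and Q the same way about P: D = P + 12.9·n = (37.6, 4.63), Q = P − 12.9·n = (31.8, -20.5). Then |MQ| = |Q − M| = 37.9.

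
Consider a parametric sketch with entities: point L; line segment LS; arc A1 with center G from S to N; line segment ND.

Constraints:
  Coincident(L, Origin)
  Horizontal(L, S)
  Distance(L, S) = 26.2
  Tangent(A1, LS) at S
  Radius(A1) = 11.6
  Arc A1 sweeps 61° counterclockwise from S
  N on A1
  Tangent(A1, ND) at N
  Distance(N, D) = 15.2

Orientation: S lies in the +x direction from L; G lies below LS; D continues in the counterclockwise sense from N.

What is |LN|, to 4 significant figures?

17.13

L is at the origin; LS is horizontal with |LS| = 26.2 and S on the +x side, so S = (26.20, 0.000). Tangency of A1 to LS means the radius GS is perpendicular to LS, so G = S + (0, -11.6) = (26.20, -11.60). On A1, S sits at bearing 90° from G; a 61° counterclockwise sweep puts N at bearing 151°, so N = G + 11.6·(cos 151°, sin 151°) = (16.05, -5.976). Then |LN| = |N − L| = 17.13.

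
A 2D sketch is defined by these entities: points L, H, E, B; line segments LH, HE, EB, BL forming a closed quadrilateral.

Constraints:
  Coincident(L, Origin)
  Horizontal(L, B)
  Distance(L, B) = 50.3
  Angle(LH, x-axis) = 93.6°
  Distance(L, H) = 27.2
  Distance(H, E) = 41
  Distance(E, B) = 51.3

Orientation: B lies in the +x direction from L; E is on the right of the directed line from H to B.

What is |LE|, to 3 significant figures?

13.8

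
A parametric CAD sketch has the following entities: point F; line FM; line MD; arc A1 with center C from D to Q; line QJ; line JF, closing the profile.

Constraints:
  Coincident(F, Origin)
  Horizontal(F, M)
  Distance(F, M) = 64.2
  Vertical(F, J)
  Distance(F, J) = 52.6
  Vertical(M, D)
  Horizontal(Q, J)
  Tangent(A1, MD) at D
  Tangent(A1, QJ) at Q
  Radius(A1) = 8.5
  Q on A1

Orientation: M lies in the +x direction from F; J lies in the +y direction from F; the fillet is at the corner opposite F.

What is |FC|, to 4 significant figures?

71.04

F is at the origin; FM is horizontal with |FM| = 64.2 and M on the +x side, so M = (64.20, 0.000). F and J share the same x with |FJ| = 52.6 and J on the +y side, so J = (0.000, 52.60). The virtual corner opposite F is at (64.20, 52.60). A1 meets MD tangentially, so CD is at right angles to MD and A1 meets QJ tangentially, so CQ is at right angles to QJ, with radius 8.5, so the center C sits 8.5 in from both sides at C = (55.70, 44.10). Then |FC| = |C − F| = 71.04.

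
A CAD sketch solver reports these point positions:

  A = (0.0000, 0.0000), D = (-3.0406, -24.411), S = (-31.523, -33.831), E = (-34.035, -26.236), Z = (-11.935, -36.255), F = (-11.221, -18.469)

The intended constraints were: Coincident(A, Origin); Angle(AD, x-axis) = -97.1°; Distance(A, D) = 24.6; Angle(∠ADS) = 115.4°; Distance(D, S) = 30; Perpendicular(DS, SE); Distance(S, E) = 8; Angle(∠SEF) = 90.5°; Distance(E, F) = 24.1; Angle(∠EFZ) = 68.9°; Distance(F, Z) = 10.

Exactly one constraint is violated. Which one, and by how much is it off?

Distance(F, Z) = 10 — off by 7.80.

A = (0.00, 0.00) ✓; AD at -97.10° ✓; |AD| = 24.60 ✓; ∠ADS = 115.4° ✓; |DS| = 30.00 ✓; ∠(DS, SE) = 90.00° ✓; |SE| = 8.000 ✓; ∠SEF = 90.50° ✓; |EF| = 24.10 ✓; ∠EFZ = 68.90° ✓; |FZ| = 17.80 ✗.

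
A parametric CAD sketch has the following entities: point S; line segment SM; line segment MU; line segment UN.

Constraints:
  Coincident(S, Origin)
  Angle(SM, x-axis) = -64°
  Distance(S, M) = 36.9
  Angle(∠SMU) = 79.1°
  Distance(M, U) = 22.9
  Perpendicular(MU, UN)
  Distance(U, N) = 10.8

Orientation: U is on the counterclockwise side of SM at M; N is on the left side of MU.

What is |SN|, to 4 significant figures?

30.01

∠SMU = 79.1°, so MU runs at -64.0° + (180° − 79.1°) = 36.90° from the x-axis; with |MU| = 22.9, U = M + 22.9·(cos 36.90°, sin 36.90°) = (34.49, -19.42). MU ⟂ UN; with |UN| = 10.8 on the left of MU, N = U + 10.8·(-0.6004, 0.7997) = (28.00, -10.78). Then |SN| = |N − S| = 30.01.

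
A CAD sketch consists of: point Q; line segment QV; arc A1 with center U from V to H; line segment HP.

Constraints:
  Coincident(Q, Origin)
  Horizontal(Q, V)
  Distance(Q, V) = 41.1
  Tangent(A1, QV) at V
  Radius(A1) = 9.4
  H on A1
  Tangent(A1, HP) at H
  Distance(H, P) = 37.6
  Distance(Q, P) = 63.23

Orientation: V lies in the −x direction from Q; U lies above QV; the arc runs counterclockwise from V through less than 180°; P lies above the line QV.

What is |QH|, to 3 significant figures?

34.0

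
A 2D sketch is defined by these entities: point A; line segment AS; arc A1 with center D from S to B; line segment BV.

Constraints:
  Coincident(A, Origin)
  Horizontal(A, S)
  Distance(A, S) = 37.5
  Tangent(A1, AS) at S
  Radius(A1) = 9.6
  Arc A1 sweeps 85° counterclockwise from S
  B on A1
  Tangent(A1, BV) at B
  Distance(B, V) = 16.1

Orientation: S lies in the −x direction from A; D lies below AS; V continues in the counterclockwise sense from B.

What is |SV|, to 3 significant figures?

27.1

On A1, S sits at bearing 90° from D; an 85° counterclockwise sweep puts B at bearing 175°, so B = D + 9.6·(cos 175°, sin 175°) = (-47.1, -8.76). A1 meets BV tangentially, so DB is at right angles to BV, so BV runs along (−sin 175°, cos 175°); with |BV| = 16.1, V = (-48.5, -24.8). Then |SV| = |V − S| = 27.1.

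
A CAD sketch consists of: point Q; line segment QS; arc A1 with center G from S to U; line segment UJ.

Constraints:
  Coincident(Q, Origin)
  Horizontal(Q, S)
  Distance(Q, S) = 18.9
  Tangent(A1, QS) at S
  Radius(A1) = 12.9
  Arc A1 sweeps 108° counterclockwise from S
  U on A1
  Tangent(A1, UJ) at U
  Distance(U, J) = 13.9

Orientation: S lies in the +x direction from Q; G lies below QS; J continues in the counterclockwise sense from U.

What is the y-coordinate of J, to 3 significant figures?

-30.1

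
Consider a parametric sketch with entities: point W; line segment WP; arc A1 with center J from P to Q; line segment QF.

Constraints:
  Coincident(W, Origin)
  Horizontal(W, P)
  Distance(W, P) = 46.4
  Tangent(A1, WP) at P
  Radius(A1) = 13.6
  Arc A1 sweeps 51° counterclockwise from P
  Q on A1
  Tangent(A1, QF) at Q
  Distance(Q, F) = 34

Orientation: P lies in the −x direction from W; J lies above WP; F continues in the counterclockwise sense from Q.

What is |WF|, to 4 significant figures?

34.62

W is at the origin; WP is horizontal with |WP| = 46.4 and P on the −x side, so P = (-46.40, 0.000). Tangency of A1 to WP means the radius JP is perpendicular to WP, so J = P + (0, 13.6) = (-46.40, 13.60). On A1, P sits at bearing -90° from J; a 51° counterclockwise sweep puts Q at bearing -39°, so Q = J + 13.6·(cos -39°, sin -39°) = (-35.83, 5.041). The tangent condition forces JQ to be normal to QF, so QF runs along (−sin -39°, cos -39°); with |QF| = 34.0, F = (-14.43, 31.46). Then |WF| = |F − W| = 34.62.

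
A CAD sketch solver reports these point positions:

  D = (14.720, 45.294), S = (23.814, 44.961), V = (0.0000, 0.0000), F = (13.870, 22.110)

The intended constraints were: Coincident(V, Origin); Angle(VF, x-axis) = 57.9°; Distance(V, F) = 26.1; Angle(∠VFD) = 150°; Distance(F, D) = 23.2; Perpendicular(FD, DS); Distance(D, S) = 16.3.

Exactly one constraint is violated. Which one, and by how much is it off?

Distance(D, S) = 16.3 — off by 7.20.

V = (0.00, 0.00) ✓; VF at 57.90° ✓; |VF| = 26.10 ✓; ∠VFD = 150.0° ✓; |FD| = 23.20 ✓; ∠(FD, DS) = 90.00° ✓; |DS| = 9.100 ✗.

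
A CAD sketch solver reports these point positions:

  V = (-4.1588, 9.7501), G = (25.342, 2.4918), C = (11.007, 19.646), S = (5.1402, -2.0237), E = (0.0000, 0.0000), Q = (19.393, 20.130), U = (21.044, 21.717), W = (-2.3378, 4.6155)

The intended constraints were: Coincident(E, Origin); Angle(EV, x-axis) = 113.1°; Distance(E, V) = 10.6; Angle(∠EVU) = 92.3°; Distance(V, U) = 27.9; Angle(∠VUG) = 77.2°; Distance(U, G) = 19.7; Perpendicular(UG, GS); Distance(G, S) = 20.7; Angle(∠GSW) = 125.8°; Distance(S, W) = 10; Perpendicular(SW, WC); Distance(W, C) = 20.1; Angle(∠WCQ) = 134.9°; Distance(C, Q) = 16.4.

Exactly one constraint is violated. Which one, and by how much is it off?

Distance(C, Q) = 16.4 — off by 8.00.

E = (0.00, 0.00) ✓; EV at 113.1° ✓; |EV| = 10.60 ✓; ∠EVU = 92.30° ✓; |VU| = 27.90 ✓; ∠VUG = 77.20° ✓; |UG| = 19.70 ✓; ∠(UG, GS) = 90.00° ✓; |GS| = 20.70 ✓; ∠GSW = 125.8° ✓; |SW| = 10.00 ✓; ∠(SW, WC) = 90.00° ✓; |WC| = 20.10 ✓; ∠WCQ = 134.9° ✓; |CQ| = 8.400 ✗.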